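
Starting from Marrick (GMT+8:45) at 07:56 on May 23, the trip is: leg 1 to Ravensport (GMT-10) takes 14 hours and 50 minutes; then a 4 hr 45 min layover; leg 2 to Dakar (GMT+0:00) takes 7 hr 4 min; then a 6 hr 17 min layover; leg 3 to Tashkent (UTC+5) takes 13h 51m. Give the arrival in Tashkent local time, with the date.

Convert departure to UTC: 07:56 − 8:45 = 23:11 UTC on May 22.
Add 14 hours 50 minutes leg 1 → 14:01 UTC (May 23).
Add 4 hours and 45 minutes layover in Ravensport → 18:46 UTC.
Add 7 hours 4 minutes leg 2 → 01:50 UTC (May 24).
Add 6 hours 17 minutes layover in Dakar → 08:07 UTC.
Add 13 hours and 51 minutes leg 3 → 21:58 UTC.
Tashkent is UTC+5:00, so local arrival = 21:58 + 5:00 = 02:58 on May 25.

02:58 on May 25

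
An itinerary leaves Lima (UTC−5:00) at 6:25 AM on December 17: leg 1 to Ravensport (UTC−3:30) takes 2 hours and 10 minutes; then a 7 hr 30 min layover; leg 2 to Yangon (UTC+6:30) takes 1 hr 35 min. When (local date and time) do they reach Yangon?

Convert departure to UTC: 6:25 AM + 5:00 = 11:25 AM UTC on Dec 17.
Add 2 hours and 10 minutes leg 1 → 1:35 PM UTC.
Add 7 hours and 30 minutes layover in Ravensport → 9:05 PM UTC.
Add 1 hour and 35 minutes leg 2 → 10:40 PM UTC.
Yangon is UTC+6:30, so local arrival = 10:40 PM + 6:30 = 5:10 AM on Dec 18.

5:10 AM on December 18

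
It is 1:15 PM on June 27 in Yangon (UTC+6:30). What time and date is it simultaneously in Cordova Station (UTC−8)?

In UTC: 1:15 PM − 6:30 = 6:45 AM on Jun 27.
Cordova Station is UTC−8:00: 6:45 AM − 8:00 = 10:45 PM on Jun 26.

10:45 PM on June 26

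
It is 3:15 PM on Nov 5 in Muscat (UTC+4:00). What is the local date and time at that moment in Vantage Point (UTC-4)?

7:15 AM on Nov 5

Vantage Point is 8:00 behind Muscat.
Shift by the zone difference: 3:15 PM − 8:00 = 7:15 AM on Nov 5 in Vantage Point.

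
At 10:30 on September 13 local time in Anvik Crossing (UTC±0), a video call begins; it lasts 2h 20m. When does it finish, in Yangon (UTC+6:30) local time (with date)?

19:20 on Sep 13

Anvik Crossing is at UTC+0, so start is already 10:30 UTC on Sep 13.
Add 2 hours 20 minutes duration → 12:50 UTC.
Yangon is UTC+6:30, so local end time = 12:50 + 6:30 = 19:20 on Sep 13.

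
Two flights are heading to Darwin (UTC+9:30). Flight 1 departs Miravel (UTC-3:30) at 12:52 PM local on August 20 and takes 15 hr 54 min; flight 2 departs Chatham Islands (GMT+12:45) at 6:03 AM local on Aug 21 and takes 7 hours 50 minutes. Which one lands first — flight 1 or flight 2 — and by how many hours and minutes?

the second, by 7 hours 8 minutes

Flight 1 in UTC: 12:52 PM + 3:30 = 4:22 PM on Aug 20.
+15 hours 54 minutes → arrive 8:16 AM UTC on Aug 21.
Flight 2 in UTC: 6:03 AM − 12:45 = 5:18 PM on Aug 20.
+7 hours 50 minutes → arrive 1:08 AM UTC on Aug 21.
Flight 2 lands earlier by 7 hours 8 minutes.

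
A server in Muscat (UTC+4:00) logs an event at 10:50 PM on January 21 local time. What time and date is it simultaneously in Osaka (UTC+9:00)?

In UTC: 10:50 PM − 4:00 = 6:50 PM on Jan 21.
Osaka is UTC+9:00: 6:50 PM + 9:00 = 3:50 AM on Jan 22.

3:50 AM on January 22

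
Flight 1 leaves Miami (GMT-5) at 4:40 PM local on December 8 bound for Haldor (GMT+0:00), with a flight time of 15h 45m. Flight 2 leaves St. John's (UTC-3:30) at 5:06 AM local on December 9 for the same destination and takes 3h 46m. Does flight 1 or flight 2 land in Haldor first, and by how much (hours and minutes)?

Flight 1 in UTC: 4:40 PM + 5:00 = 9:40 PM on Dec 8.
+15 hours and 45 minutes → arrive 1:25 PM UTC on Dec 9.
Flight 2 in UTC: 5:06 AM + 3:30 = 8:36 AM on Dec 9.
+3 hours 46 minutes → arrive 12:22 PM UTC on Dec 9.
Flight 2 lands earlier by 1 hour 3 minutes.

the second, by 1 hour 3 minutes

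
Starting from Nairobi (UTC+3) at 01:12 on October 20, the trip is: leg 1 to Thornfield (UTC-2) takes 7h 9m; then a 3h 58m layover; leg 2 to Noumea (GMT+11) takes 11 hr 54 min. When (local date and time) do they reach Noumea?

08:13 on October 21

Convert departure to UTC: 01:12 − 3:00 = 22:12 UTC on Oct 19.
Add 7 hours and 9 minutes leg 1 → 05:21 UTC (Oct 20).
Add 3 hours and 58 minutes layover in Thornfield → 09:19 UTC.
Add 11 hours and 54 minutes leg 2 → 21:13 UTC.
Noumea is UTC+11:00, so local arrival = 21:13 + 11:00 = 08:13 on Oct 21.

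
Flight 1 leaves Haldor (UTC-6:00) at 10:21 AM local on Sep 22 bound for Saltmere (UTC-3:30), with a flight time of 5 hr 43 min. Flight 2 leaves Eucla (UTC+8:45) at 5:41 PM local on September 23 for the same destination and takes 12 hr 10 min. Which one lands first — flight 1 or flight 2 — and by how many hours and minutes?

the first, by 23 hours 2 minutes

Flight 1 in UTC: 10:21 AM + 6:00 = 4:21 PM on Sep 22.
+5 hours and 43 minutes → arrive 10:04 PM UTC on Sep 22.
Flight 2 in UTC: 5:41 PM − 8:45 = 8:56 AM on Sep 23.
+12 hours 10 minutes → arrive 9:06 PM UTC on Sep 23.
Flight 1 lands earlier by 23 hours 2 minutes.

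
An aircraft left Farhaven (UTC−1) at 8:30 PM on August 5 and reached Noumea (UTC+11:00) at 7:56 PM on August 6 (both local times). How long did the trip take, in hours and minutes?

11 hours 26 minutes

Departure in UTC: 8:30 PM + 1:00 = 9:30 PM on Aug 5.
Arrival in UTC: 7:56 PM − 11:00 = 8:56 AM on Aug 6.
Elapsed = 8:56 AM − 9:30 PM (+1 day) = 11 hours 26 minutes.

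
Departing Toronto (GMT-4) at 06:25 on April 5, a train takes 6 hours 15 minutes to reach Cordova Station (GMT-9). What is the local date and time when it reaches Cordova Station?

07:40 on Apr 5

Cordova Station is 5:00 behind Toronto.
After 6 hours and 15 minutes it is 12:40 in Toronto.
Shift by the zone difference: 12:40 − 5:00 = 07:40 on Apr 5 in Cordova Station.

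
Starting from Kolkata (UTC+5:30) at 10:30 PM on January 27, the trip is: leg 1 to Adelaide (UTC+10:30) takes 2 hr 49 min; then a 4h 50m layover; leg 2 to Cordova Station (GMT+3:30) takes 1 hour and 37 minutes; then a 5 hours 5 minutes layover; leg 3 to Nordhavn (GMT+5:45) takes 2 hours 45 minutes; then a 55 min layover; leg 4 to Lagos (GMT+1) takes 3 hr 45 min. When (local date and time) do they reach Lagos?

3:46 PM on Jan 28

Convert departure to UTC: 10:30 PM − 5:30 = 5:00 PM UTC on Jan 27.
Add 2 hours 49 minutes leg 1 → 7:49 PM UTC.
Add 4 hours and 50 minutes layover in Adelaide → 12:39 AM UTC (Jan 28).
Add 1 hour 37 minutes leg 2 → 2:16 AM UTC.
Add 5 hours 5 minutes layover in Cordova Station → 7:21 AM UTC.
Add 2 hours and 45 minutes leg 3 → 10:06 AM UTC.
Add 55 minutes layover in Nordhavn → 11:01 AM UTC.
Add 3 hours 45 minutes leg 4 → 2:46 PM UTC.
Lagos is UTC+1:00, so local arrival = 2:46 PM + 1:00 = 3:46 PM on Jan 28.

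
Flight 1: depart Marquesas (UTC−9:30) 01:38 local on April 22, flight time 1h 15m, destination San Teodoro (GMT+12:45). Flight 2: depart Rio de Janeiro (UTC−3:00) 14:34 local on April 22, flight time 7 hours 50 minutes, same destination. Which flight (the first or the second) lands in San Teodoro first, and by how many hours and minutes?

the first, by 13 hours 1 minute

Flight 1 in UTC: 01:38 + 9:30 = 11:08 on Apr 22.
+1 hour 15 minutes → arrive 12:23 UTC on Apr 22.
Flight 2 in UTC: 14:34 + 3:00 = 17:34 on Apr 22.
+7 hours 50 minutes → arrive 01:24 UTC on Apr 23.
Flight 1 lands earlier by 13 hours 1 minute.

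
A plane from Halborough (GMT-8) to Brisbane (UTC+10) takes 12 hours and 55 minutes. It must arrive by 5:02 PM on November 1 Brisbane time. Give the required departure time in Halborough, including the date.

10:07 AM on October 31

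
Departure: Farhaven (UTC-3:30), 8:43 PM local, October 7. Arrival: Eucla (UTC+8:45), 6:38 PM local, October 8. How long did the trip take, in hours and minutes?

9 hours 40 minutes

Departure in UTC: 8:43 PM + 3:30 = 12:13 AM on Oct 8.
Arrival in UTC: 6:38 PM − 8:45 = 9:53 AM on Oct 8.
Elapsed = 9:53 AM − 12:13 AM = 9 hours 40 minutes.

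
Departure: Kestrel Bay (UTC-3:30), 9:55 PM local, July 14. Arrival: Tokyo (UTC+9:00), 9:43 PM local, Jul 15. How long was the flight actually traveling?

11 hours 18 minutes

Departure in UTC: 9:55 PM + 3:30 = 1:25 AM on Jul 15.
Arrival in UTC: 9:43 PM − 9:00 = 12:43 PM on Jul 15.
Elapsed = 12:43 PM − 1:25 AM = 11 hours 18 minutes.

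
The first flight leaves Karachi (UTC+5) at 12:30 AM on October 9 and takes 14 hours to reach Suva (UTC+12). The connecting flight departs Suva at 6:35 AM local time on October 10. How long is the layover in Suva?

9 hours 5 minutes

Convert departure to UTC: 12:30 AM − 5:00 = 7:30 PM UTC on Oct 8.
Add 14 hours flight time → 9:30 AM UTC (Oct 9).
Suva is UTC+12:00, so local arrival = 9:30 AM + 12:00 = 9:30 PM on Oct 9.
Layover = 6:35 AM − 9:30 PM (+1 day) = 9 hours 5 minutes.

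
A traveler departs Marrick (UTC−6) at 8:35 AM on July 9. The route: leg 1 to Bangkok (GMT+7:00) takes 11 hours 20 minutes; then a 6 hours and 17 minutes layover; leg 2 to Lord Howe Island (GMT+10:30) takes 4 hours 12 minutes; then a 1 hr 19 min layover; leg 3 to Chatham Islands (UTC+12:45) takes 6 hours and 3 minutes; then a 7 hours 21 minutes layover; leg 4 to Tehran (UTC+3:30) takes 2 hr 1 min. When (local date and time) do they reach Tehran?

Convert departure to UTC: 8:35 AM + 6:00 = 2:35 PM UTC on Jul 9.
Add 11 hours and 20 minutes leg 1 → 1:55 AM UTC (Jul 10).
Add 6 hours and 17 minutes layover in Bangkok → 8:12 AM UTC.
Add 4 hours 12 minutes leg 2 → 12:24 PM UTC.
Add 1 hour and 19 minutes layover in Lord Howe Island → 1:43 PM UTC.
Add 6 hours 3 minutes leg 3 → 7:46 PM UTC.
Add 7 hours and 21 minutes layover in Chatham Islands → 3:07 AM UTC (Jul 11).
Add 2 hours and 1 minute leg 4 → 5:08 AM UTC.
Tehran is UTC+3:30, so local arrival = 5:08 AM + 3:30 = 8:38 AM on Jul 11.

8:38 AM on July 11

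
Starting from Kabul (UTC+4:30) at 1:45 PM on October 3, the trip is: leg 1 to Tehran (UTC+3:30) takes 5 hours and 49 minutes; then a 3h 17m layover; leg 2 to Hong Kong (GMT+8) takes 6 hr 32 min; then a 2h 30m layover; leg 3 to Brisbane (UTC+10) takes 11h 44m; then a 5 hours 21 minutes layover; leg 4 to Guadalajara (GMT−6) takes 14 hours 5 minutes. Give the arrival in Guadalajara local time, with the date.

Convert departure to UTC: 1:45 PM − 4:30 = 9:15 AM UTC on Oct 3.
Add 5 hours 49 minutes leg 1 → 3:04 PM UTC.
Add 3 hours and 17 minutes layover in Tehran → 6:21 PM UTC.
Add 6 hours 32 minutes leg 2 → 12:53 AM UTC (Oct 4).
Add 2 hours and 30 minutes layover in Hong Kong → 3:23 AM UTC.
Add 11 hours 44 minutes leg 3 → 3:07 PM UTC.
Add 5 hours 21 minutes layover in Brisbane → 8:28 PM UTC.
Add 14 hours and 5 minutes leg 4 → 10:33 AM UTC (Oct 5).
Guadalajara is UTC−6:00, so local arrival = 10:33 AM − 6:00 = 4:33 AM on Oct 5.

4:33 AM on October 5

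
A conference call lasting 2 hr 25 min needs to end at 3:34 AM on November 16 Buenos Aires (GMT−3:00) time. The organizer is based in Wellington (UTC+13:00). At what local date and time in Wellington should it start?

Target end time in UTC: 3:34 AM + 3:00 = 6:34 AM on Nov 16.
Subtract 2 hours 25 minutes → start 4:09 AM UTC on Nov 16.
Wellington is UTC+13:00: 4:09 AM + 13:00 = 5:09 PM on Nov 16.

5:09 PM on November 16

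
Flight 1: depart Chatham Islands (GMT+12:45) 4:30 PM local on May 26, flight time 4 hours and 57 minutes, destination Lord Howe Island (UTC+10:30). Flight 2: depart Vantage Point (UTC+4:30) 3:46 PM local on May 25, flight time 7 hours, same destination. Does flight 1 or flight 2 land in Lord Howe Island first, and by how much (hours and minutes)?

Flight 1 in UTC: 4:30 PM − 12:45 = 3:45 AM on May 26.
+4 hours 57 minutes → arrive 8:42 AM UTC on May 26.
Flight 2 in UTC: 3:46 PM − 4:30 = 11:16 AM on May 25.
+7 hours → arrive 6:16 PM UTC on May 25.
Flight 2 lands earlier by 14 hours 26 minutes.

the second, by 14 hours 26 minutes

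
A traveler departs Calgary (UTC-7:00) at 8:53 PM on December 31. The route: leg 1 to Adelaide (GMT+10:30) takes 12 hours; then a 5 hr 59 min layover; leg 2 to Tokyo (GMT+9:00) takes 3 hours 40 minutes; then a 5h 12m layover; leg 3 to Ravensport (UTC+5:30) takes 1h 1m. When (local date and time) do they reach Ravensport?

Convert departure to UTC: 8:53 PM + 7:00 = 3:53 AM UTC on Jan 1.
Add 12 hours leg 1 → 3:53 PM UTC.
Add 5 hours and 59 minutes layover in Adelaide → 9:52 PM UTC.
Add 3 hours 40 minutes leg 2 → 1:32 AM UTC (Jan 2).
Add 5 hours and 12 minutes layover in Tokyo → 6:44 AM UTC.
Add 1 hour and 1 minute leg 3 → 7:45 AM UTC.
Ravensport is UTC+5:30, so local arrival = 7:45 AM + 5:30 = 1:15 PM on Jan 2.

1:15 PM on Jan 2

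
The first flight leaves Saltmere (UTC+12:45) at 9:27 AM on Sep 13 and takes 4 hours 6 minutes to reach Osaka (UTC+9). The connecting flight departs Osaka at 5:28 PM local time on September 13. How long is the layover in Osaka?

7 hours 40 minutes

Convert departure to UTC: 9:27 AM − 12:45 = 8:42 PM UTC on Sep 12.
Add 4 hours 6 minutes flight time → 12:48 AM UTC (Sep 13).
Osaka is UTC+9:00, so local arrival = 12:48 AM + 9:00 = 9:48 AM on Sep 13.
Layover = 5:28 PM − 9:48 AM = 7 hours 40 minutes.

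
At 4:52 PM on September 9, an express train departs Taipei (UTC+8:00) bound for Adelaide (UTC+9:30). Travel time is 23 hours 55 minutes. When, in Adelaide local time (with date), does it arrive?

6:17 PM on September 10

Adelaide is 1:30 ahead of Taipei.
After 23 hours and 55 minutes it is 4:47 PM (Sep 10) in Taipei.
Shift by the zone difference: 4:47 PM + 1:30 = 6:17 PM on Sep 10 in Adelaide.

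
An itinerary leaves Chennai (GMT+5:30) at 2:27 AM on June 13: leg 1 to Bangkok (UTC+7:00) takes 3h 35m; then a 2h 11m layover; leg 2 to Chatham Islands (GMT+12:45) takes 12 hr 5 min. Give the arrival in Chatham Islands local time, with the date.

Convert departure to UTC: 2:27 AM − 5:30 = 8:57 PM UTC on Jun 12.
Add 3 hours 35 minutes leg 1 → 12:32 AM UTC (Jun 13).
Add 2 hours and 11 minutes layover in Bangkok → 2:43 AM UTC.
Add 12 hours and 5 minutes leg 2 → 2:48 PM UTC.
Chatham Islands is UTC+12:45, so local arrival = 2:48 PM + 12:45 = 3:33 AM on Jun 14.

3:33 AM on Jun 14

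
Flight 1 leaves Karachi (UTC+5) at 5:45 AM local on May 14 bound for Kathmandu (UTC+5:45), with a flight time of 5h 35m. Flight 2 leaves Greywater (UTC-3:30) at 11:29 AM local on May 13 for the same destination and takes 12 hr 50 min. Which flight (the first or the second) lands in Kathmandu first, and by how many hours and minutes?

Flight 1 in UTC: 5:45 AM − 5:00 = 12:45 AM on May 14.
+5 hours and 35 minutes → arrive 6:20 AM UTC on May 14.
Flight 2 in UTC: 11:29 AM + 3:30 = 2:59 PM on May 13.
+12 hours 50 minutes → arrive 3:49 AM UTC on May 14.
Flight 2 lands earlier by 2 hours 31 minutes.

the second, by 2 hours 31 minutes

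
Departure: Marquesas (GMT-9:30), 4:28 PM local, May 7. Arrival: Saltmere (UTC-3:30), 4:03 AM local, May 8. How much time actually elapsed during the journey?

5 hours 35 minutes

Departure in UTC: 4:28 PM + 9:30 = 1:58 AM on May 8.
Arrival in UTC: 4:03 AM + 3:30 = 7:33 AM on May 8.
Elapsed = 7:33 AM − 1:58 AM = 5 hours 35 minutes.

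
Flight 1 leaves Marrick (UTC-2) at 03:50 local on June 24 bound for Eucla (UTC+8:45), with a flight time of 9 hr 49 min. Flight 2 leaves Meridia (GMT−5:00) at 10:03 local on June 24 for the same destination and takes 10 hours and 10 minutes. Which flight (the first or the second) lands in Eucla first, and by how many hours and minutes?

Flight 1 in UTC: 03:50 + 2:00 = 05:50 on Jun 24.
+9 hours and 49 minutes → arrive 15:39 UTC on Jun 24.
Flight 2 in UTC: 10:03 + 5:00 = 15:03 on Jun 24.
+10 hours and 10 minutes → arrive 01:13 UTC on Jun 25.
Flight 1 lands earlier by 9 hours 34 minutes.

the first, by 9 hours 34 minutes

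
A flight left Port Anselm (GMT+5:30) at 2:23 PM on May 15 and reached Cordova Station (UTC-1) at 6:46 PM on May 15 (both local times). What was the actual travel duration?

10 hours 53 minutes

Departure in UTC: 2:23 PM − 5:30 = 8:53 AM on May 15.
Arrival in UTC: 6:46 PM + 1:00 = 7:46 PM on May 15.
Elapsed = 7:46 PM − 8:53 AM = 10 hours 53 minutes.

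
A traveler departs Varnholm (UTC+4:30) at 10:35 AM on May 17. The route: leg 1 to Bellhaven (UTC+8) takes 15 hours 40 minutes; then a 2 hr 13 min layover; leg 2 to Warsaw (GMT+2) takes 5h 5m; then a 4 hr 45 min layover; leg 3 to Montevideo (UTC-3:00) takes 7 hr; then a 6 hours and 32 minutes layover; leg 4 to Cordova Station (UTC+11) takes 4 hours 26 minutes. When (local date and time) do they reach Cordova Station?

Convert departure to UTC: 10:35 AM − 4:30 = 6:05 AM UTC on May 17.
Add 15 hours 40 minutes leg 1 → 9:45 PM UTC.
Add 2 hours 13 minutes layover in Bellhaven → 11:58 PM UTC.
Add 5 hours 5 minutes leg 2 → 5:03 AM UTC (May 18).
Add 4 hours 45 minutes layover in Warsaw → 9:48 AM UTC.
Add 7 hours leg 3 → 4:48 PM UTC.
Add 6 hours 32 minutes layover in Montevideo → 11:20 PM UTC.
Add 4 hours 26 minutes leg 4 → 3:46 AM UTC (May 19).
Cordova Station is UTC+11:00, so local arrival = 3:46 AM + 11:00 = 2:46 PM on May 19.

2:46 PM on May 19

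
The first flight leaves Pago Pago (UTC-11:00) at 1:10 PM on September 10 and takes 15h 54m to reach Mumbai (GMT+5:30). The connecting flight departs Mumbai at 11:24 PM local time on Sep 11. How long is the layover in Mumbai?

Convert departure to UTC: 1:10 PM + 11:00 = 12:10 AM UTC on Sep 11.
Add 15 hours and 54 minutes flight time → 4:04 PM UTC.
Mumbai is UTC+5:30, so local arrival = 4:04 PM + 5:30 = 9:34 PM on Sep 11.
Layover = 11:24 PM − 9:34 PM = 1 hour 50 minutes.

1 hour 50 minutes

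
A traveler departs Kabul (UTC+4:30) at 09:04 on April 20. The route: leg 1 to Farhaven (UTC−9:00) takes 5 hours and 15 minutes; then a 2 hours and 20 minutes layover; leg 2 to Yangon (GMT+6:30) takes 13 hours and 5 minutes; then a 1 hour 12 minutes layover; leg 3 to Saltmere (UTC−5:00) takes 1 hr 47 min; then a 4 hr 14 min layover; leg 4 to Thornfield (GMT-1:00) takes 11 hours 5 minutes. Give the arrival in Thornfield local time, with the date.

18:32 on April 21

Convert departure to UTC: 09:04 − 4:30 = 04:34 UTC on Apr 20.
Add 5 hours and 15 minutes leg 1 → 09:49 UTC.
Add 2 hours 20 minutes layover in Farhaven → 12:09 UTC.
Add 13 hours 5 minutes leg 2 → 01:14 UTC (Apr 21).
Add 1 hour 12 minutes layover in Yangon → 02:26 UTC.
Add 1 hour 47 minutes leg 3 → 04:13 UTC.
Add 4 hours 14 minutes layover in Saltmere → 08:27 UTC.
Add 11 hours and 5 minutes leg 4 → 19:32 UTC.
Thornfield is UTC−1:00, so local arrival = 19:32 − 1:00 = 18:32 on Apr 21.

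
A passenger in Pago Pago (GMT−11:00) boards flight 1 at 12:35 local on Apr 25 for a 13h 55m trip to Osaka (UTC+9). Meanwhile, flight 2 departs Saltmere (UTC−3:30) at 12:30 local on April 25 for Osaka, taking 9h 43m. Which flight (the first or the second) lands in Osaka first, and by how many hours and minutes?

the second, by 11 hours 47 minutes

Flight 1 in UTC: 12:35 + 11:00 = 23:35 on Apr 25.
+13 hours 55 minutes → arrive 13:30 UTC on Apr 26.
Flight 2 in UTC: 12:30 + 3:30 = 16:00 on Apr 25.
+9 hours 43 minutes → arrive 01:43 UTC on Apr 26.
Flight 2 lands earlier by 11 hours 47 minutes.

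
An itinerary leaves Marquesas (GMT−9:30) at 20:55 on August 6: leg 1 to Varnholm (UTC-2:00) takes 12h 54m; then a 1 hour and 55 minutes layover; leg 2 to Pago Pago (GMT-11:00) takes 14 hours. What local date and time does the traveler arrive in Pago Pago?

00:14 on August 8

Convert departure to UTC: 20:55 + 9:30 = 06:25 UTC on Aug 7.
Add 12 hours and 54 minutes leg 1 → 19:19 UTC.
Add 1 hour and 55 minutes layover in Varnholm → 21:14 UTC.
Add 14 hours leg 2 → 11:14 UTC (Aug 8).
Pago Pago is UTC−11:00, so local arrival = 11:14 − 11:00 = 00:14 on Aug 8.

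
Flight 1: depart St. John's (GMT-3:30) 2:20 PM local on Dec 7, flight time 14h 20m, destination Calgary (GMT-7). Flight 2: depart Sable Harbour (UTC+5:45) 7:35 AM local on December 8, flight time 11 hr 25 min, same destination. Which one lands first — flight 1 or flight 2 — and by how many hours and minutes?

the first, by 5 hours 5 minutes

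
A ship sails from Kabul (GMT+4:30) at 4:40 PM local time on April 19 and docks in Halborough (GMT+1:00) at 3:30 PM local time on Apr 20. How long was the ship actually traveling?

26 hours 20 minutes

Departure in UTC: 4:40 PM − 4:30 = 12:10 PM on Apr 19.
Arrival in UTC: 3:30 PM − 1:00 = 2:30 PM on Apr 20.
Elapsed = 2:30 PM − 12:10 PM (+1 day) = 26 hours 20 minutes.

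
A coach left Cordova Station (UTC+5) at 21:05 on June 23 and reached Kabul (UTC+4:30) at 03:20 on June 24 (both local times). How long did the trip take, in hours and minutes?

6 hours 45 minutes

Departure in UTC: 21:05 − 5:00 = 16:05 on Jun 23.
Arrival in UTC: 03:20 − 4:30 = 22:50 on Jun 23.
Elapsed = 22:50 − 16:05 = 6 hours 45 minutes.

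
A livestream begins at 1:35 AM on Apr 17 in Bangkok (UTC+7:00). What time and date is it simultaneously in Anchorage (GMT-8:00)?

In UTC: 1:35 AM − 7:00 = 6:35 PM on Apr 16.
Anchorage is UTC−8:00: 6:35 PM − 8:00 = 10:35 AM on Apr 16.

10:35 AM on April 16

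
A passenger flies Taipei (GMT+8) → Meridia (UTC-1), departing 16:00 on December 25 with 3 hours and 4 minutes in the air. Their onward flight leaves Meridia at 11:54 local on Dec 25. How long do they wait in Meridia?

Convert departure to UTC: 16:00 − 8:00 = 08:00 UTC on Dec 25.
Add 3 hours 4 minutes flight time → 11:04 UTC.
Meridia is UTC−1:00, so local arrival = 11:04 − 1:00 = 10:04 on Dec 25.
Layover = 11:54 − 10:04 = 1 hour 50 minutes.

1 hour 50 minutes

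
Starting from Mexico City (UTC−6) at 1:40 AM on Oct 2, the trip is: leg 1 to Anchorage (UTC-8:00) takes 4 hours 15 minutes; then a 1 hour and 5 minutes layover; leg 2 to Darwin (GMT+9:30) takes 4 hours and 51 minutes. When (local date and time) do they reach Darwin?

3:21 AM on October 3

Convert departure to UTC: 1:40 AM + 6:00 = 7:40 AM UTC on Oct 2.
Add 4 hours 15 minutes leg 1 → 11:55 AM UTC.
Add 1 hour 5 minutes layover in Anchorage → 1:00 PM UTC.
Add 4 hours 51 minutes leg 2 → 5:51 PM UTC.
Darwin is UTC+9:30, so local arrival = 5:51 PM + 9:30 = 3:21 AM on Oct 3.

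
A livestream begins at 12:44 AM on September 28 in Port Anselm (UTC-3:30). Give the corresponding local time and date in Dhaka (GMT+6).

In UTC: 12:44 AM + 3:30 = 4:14 AM on Sep 28.
Dhaka is UTC+6:00: 4:14 AM + 6:00 = 10:14 AM on Sep 28.

10:14 AM on Sep 28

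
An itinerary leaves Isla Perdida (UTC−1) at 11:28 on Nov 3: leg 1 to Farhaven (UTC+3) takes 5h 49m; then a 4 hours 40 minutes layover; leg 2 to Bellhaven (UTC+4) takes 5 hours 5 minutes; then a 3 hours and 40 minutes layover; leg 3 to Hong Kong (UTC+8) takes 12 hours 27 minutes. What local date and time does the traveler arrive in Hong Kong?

Convert departure to UTC: 11:28 + 1:00 = 12:28 UTC on Nov 3.
Add 5 hours and 49 minutes leg 1 → 18:17 UTC.
Add 4 hours and 40 minutes layover in Farhaven → 22:57 UTC.
Add 5 hours and 5 minutes leg 2 → 04:02 UTC (Nov 4).
Add 3 hours and 40 minutes layover in Bellhaven → 07:42 UTC.
Add 12 hours 27 minutes leg 3 → 20:09 UTC.
Hong Kong is UTC+8:00, so local arrival = 20:09 + 8:00 = 04:09 on Nov 5.

04:09 on Nov 5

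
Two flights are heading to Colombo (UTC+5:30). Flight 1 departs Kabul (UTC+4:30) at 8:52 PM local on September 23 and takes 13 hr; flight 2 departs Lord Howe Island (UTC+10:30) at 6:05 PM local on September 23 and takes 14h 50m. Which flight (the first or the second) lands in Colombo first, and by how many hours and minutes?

Flight 1 in UTC: 8:52 PM − 4:30 = 4:22 PM on Sep 23.
+13 hours → arrive 5:22 AM UTC on Sep 24.
Flight 2 in UTC: 6:05 PM − 10:30 = 7:35 AM on Sep 23.
+14 hours 50 minutes → arrive 10:25 PM UTC on Sep 23.
Flight 2 lands earlier by 6 hours 57 minutes.

the second, by 6 hours 57 minutes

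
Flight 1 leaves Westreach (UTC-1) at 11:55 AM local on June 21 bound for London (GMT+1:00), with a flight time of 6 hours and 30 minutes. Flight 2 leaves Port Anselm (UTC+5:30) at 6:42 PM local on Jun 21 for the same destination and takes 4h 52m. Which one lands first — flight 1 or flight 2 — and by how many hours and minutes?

the second, by 1 hour 21 minutes

Flight 1 in UTC: 11:55 AM + 1:00 = 12:55 PM on Jun 21.
+6 hours 30 minutes → arrive 7:25 PM UTC on Jun 21.
Flight 2 in UTC: 6:42 PM − 5:30 = 1:12 PM on Jun 21.
+4 hours 52 minutes → arrive 6:04 PM UTC on Jun 21.
Flight 2 lands earlier by 1 hour 21 minutes.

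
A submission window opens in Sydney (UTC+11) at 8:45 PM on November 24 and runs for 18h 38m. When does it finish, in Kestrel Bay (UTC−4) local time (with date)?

Convert start to UTC: 8:45 PM − 11:00 = 9:45 AM UTC on Nov 24.
Add 18 hours and 38 minutes duration → 4:23 AM UTC (Nov 25).
Kestrel Bay is UTC−4:00, so local end time = 4:23 AM − 4:00 = 12:23 AM on Nov 25.

12:23 AM on Nov 25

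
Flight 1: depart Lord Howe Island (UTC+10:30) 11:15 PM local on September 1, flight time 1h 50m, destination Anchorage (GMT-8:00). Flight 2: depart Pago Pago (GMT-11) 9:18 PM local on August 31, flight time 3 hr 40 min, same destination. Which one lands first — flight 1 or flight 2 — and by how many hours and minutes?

Flight 1 in UTC: 11:15 PM − 10:30 = 12:45 PM on Sep 1.
+1 hour and 50 minutes → arrive 2:35 PM UTC on Sep 1.
Flight 2 in UTC: 9:18 PM + 11:00 = 8:18 AM on Sep 1.
+3 hours 40 minutes → arrive 11:58 AM UTC on Sep 1.
Flight 2 lands earlier by 2 hours 37 minutes.

the second, by 2 hours 37 minutes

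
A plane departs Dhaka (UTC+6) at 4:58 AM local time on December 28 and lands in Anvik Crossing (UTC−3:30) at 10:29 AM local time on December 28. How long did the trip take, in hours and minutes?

15 hours 1 minute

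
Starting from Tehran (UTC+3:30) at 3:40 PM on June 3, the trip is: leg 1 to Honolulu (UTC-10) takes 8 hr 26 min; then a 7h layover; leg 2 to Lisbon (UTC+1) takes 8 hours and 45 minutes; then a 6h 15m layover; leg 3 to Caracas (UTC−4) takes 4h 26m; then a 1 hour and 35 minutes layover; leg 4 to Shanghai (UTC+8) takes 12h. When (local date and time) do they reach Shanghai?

Convert departure to UTC: 3:40 PM − 3:30 = 12:10 PM UTC on Jun 3.
Add 8 hours and 26 minutes leg 1 → 8:36 PM UTC.
Add 7 hours layover in Honolulu → 3:36 AM UTC (Jun 4).
Add 8 hours and 45 minutes leg 2 → 12:21 PM UTC.
Add 6 hours 15 minutes layover in Lisbon → 6:36 PM UTC.
Add 4 hours and 26 minutes leg 3 → 11:02 PM UTC.
Add 1 hour and 35 minutes layover in Caracas → 12:37 AM UTC (Jun 5).
Add 12 hours leg 4 → 12:37 PM UTC.
Shanghai is UTC+8:00, so local arrival = 12:37 PM + 8:00 = 8:37 PM on Jun 5.

8:37 PM on June 5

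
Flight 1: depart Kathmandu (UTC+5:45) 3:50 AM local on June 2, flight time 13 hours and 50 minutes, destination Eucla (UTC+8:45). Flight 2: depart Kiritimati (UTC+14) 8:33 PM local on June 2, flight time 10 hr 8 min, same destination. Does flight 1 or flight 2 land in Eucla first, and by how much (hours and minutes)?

Flight 1 in UTC: 3:50 AM − 5:45 = 10:05 PM on Jun 1.
+13 hours 50 minutes → arrive 11:55 AM UTC on Jun 2.
Flight 2 in UTC: 8:33 PM − 14:00 = 6:33 AM on Jun 2.
+10 hours 8 minutes → arrive 4:41 PM UTC on Jun 2.
Flight 1 lands earlier by 4 hours 46 minutes.

the first, by 4 hours 46 minutes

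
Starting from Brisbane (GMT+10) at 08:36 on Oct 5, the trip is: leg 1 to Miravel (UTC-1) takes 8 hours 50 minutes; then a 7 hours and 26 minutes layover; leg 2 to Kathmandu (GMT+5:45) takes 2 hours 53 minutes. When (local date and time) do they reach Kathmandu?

23:30 on October 5

Convert departure to UTC: 08:36 − 10:00 = 22:36 UTC on Oct 4.
Add 8 hours 50 minutes leg 1 → 07:26 UTC (Oct 5).
Add 7 hours 26 minutes layover in Miravel → 14:52 UTC.
Add 2 hours and 53 minutes leg 2 → 17:45 UTC.
Kathmandu is UTC+5:45, so local arrival = 17:45 + 5:45 = 23:30 on Oct 5.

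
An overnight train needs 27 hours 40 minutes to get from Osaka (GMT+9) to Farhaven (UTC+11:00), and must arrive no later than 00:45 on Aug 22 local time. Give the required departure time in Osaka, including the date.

19:05 on August 20

Target arrival in UTC: 00:45 − 11:00 = 13:45 on Aug 21.
Subtract 27 hours and 40 minutes → departure 10:05 UTC on Aug 20.
Osaka is UTC+9:00: 10:05 + 9:00 = 19:05 on Aug 20.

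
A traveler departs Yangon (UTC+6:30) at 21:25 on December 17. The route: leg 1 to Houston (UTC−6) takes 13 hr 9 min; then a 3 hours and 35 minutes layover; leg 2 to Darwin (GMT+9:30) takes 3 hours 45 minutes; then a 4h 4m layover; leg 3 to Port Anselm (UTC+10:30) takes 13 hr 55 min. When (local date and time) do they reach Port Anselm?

15:53 on Dec 19

Convert departure to UTC: 21:25 − 6:30 = 14:55 UTC on Dec 17.
Add 13 hours 9 minutes leg 1 → 04:04 UTC (Dec 18).
Add 3 hours and 35 minutes layover in Houston → 07:39 UTC.
Add 3 hours 45 minutes leg 2 → 11:24 UTC.
Add 4 hours 4 minutes layover in Darwin → 15:28 UTC.
Add 13 hours 55 minutes leg 3 → 05:23 UTC (Dec 19).
Port Anselm is UTC+10:30, so local arrival = 05:23 + 10:30 = 15:53 on Dec 19.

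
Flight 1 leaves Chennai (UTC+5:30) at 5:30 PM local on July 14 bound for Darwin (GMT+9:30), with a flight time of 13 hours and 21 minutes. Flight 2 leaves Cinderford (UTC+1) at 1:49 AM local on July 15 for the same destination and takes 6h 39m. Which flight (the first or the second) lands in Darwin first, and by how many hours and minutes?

the first, by 6 hours 7 minutes

Flight 1 in UTC: 5:30 PM − 5:30 = 12:00 PM on Jul 14.
+13 hours 21 minutes → arrive 1:21 AM UTC on Jul 15.
Flight 2 in UTC: 1:49 AM − 1:00 = 12:49 AM on Jul 15.
+6 hours 39 minutes → arrive 7:28 AM UTC on Jul 15.
Flight 1 lands earlier by 6 hours 7 minutes.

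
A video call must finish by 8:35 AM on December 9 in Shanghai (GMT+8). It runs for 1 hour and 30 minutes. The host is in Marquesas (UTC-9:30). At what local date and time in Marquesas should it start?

Target end time in UTC: 8:35 AM − 8:00 = 12:35 AM on Dec 9.
Subtract 1 hour 30 minutes → start 11:05 PM UTC on Dec 8.
Marquesas is UTC−9:30: 11:05 PM − 9:30 = 1:35 PM on Dec 8.

1:35 PM on December 8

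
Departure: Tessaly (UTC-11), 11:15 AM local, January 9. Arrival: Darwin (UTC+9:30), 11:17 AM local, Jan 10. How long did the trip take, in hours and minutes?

Departure in UTC: 11:15 AM + 11:00 = 10:15 PM on Jan 9.
Arrival in UTC: 11:17 AM − 9:30 = 1:47 AM on Jan 10.
Elapsed = 1:47 AM − 10:15 PM (+1 day) = 3 hours 32 minutes.

3 hours 32 minutes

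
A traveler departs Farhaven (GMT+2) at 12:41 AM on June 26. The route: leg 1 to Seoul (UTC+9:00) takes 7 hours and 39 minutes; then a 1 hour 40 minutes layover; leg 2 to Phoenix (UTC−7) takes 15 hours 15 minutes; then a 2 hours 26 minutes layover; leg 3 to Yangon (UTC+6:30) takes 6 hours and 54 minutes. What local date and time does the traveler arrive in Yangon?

3:05 PM on June 27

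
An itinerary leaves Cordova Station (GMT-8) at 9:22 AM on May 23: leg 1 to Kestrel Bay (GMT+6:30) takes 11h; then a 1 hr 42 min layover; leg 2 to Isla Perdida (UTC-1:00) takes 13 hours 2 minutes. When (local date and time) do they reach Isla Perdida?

Convert departure to UTC: 9:22 AM + 8:00 = 5:22 PM UTC on May 23.
Add 11 hours leg 1 → 4:22 AM UTC (May 24).
Add 1 hour 42 minutes layover in Kestrel Bay → 6:04 AM UTC.
Add 13 hours 2 minutes leg 2 → 7:06 PM UTC.
Isla Perdida is UTC−1:00, so local arrival = 7:06 PM − 1:00 = 6:06 PM on May 24.

6:06 PM on May 24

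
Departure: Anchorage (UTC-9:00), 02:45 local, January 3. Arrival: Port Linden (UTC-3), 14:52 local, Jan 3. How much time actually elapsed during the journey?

Port Linden is 6:00 ahead of Anchorage.
Clock-face elapsed time (ignoring zones) is 12 hours 7 minutes.
Actual elapsed = 12 hours 7 minutes − 6:00 = 6 hours 7 minutes.

6 hours 7 minutes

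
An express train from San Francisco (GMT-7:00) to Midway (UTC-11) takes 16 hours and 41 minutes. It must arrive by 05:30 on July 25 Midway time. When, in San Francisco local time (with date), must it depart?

16:49 on July 24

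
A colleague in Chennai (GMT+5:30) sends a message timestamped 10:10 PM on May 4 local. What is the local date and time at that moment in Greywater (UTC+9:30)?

In UTC: 10:10 PM − 5:30 = 4:40 PM on May 4.
Greywater is UTC+9:30: 4:40 PM + 9:30 = 2:10 AM on May 5.

2:10 AM on May 5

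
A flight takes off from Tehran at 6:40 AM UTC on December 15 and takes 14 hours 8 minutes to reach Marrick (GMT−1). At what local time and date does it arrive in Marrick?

Departure is given in UTC: 6:40 AM on Dec 15.
Add 14 hours and 8 minutes → 8:48 PM UTC.
Marrick is UTC−1:00: 8:48 PM − 1:00 = 7:48 PM on Dec 15.

7:48 PM on Dec 15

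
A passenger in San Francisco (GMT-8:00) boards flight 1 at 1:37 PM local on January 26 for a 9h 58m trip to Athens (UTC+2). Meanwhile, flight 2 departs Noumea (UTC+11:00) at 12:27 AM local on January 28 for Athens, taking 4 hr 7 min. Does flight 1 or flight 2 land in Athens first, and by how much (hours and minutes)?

Flight 1 in UTC: 1:37 PM + 8:00 = 9:37 PM on Jan 26.
+9 hours and 58 minutes → arrive 7:35 AM UTC on Jan 27.
Flight 2 in UTC: 12:27 AM − 11:00 = 1:27 PM on Jan 27.
+4 hours 7 minutes → arrive 5:34 PM UTC on Jan 27.
Flight 1 lands earlier by 9 hours 59 minutes.

the first, by 9 hours 59 minutes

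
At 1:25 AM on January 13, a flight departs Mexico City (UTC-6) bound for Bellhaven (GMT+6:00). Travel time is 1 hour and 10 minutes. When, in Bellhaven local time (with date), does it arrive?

Convert departure to UTC: 1:25 AM + 6:00 = 7:25 AM UTC on Jan 13.
Add 1 hour and 10 minutes travel time → 8:35 AM UTC.
Bellhaven is UTC+6:00, so local arrival = 8:35 AM + 6:00 = 2:35 PM on Jan 13.

2:35 PM on Jan 13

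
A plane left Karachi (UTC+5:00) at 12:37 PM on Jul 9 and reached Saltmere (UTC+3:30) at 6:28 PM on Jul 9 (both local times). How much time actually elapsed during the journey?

7 hours 21 minutes

Departure in UTC: 12:37 PM − 5:00 = 7:37 AM on Jul 9.
Arrival in UTC: 6:28 PM − 3:30 = 2:58 PM on Jul 9.
Elapsed = 2:58 PM − 7:37 AM = 7 hours 21 minutes.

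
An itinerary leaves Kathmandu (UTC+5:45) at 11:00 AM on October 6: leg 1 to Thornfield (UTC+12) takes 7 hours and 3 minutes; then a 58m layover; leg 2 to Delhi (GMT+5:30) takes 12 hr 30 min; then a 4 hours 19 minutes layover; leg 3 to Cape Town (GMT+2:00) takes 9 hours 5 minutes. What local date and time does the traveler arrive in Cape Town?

Convert departure to UTC: 11:00 AM − 5:45 = 5:15 AM UTC on Oct 6.
Add 7 hours 3 minutes leg 1 → 12:18 PM UTC.
Add 58 minutes layover in Thornfield → 1:16 PM UTC.
Add 12 hours 30 minutes leg 2 → 1:46 AM UTC (Oct 7).
Add 4 hours 19 minutes layover in Delhi → 6:05 AM UTC.
Add 9 hours and 5 minutes leg 3 → 3:10 PM UTC.
Cape Town is UTC+2:00, so local arrival = 3:10 PM + 2:00 = 5:10 PM on Oct 7.

5:10 PM on Oct 7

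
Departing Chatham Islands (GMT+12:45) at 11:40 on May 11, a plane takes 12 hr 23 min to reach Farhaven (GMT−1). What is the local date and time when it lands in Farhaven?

10:18 on May 11

Convert departure to UTC: 11:40 − 12:45 = 22:55 UTC on May 10.
Add 12 hours and 23 minutes travel time → 11:18 UTC (May 11).
Farhaven is UTC−1:00, so local arrival = 11:18 − 1:00 = 10:18 on May 11.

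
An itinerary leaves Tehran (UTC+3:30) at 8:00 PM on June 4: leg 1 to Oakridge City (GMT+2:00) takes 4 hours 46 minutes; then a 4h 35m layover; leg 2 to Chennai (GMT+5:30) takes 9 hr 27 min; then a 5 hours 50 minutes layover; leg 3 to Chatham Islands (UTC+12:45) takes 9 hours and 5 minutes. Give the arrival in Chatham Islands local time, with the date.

Convert departure to UTC: 8:00 PM − 3:30 = 4:30 PM UTC on Jun 4.
Add 4 hours 46 minutes leg 1 → 9:16 PM UTC.
Add 4 hours and 35 minutes layover in Oakridge City → 1:51 AM UTC (Jun 5).
Add 9 hours and 27 minutes leg 2 → 11:18 AM UTC.
Add 5 hours 50 minutes layover in Chennai → 5:08 PM UTC.
Add 9 hours 5 minutes leg 3 → 2:13 AM UTC (Jun 6).
Chatham Islands is UTC+12:45, so local arrival = 2:13 AM + 12:45 = 2:58 PM on Jun 6.

2:58 PM on June 6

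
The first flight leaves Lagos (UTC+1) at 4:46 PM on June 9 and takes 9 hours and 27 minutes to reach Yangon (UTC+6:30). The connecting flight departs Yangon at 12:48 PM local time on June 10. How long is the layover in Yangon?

5 hours 5 minutes

Convert departure to UTC: 4:46 PM − 1:00 = 3:46 PM UTC on Jun 9.
Add 9 hours 27 minutes flight time → 1:13 AM UTC (Jun 10).
Yangon is UTC+6:30, so local arrival = 1:13 AM + 6:30 = 7:43 AM on Jun 10.
Layover = 12:48 PM − 7:43 AM = 5 hours 5 minutes.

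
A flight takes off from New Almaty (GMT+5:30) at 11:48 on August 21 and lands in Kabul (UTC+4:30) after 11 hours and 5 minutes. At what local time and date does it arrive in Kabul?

21:53 on Aug 21

Convert departure to UTC: 11:48 − 5:30 = 06:18 UTC on Aug 21.
Add 11 hours 5 minutes travel time → 17:23 UTC.
Kabul is UTC+4:30, so local arrival = 17:23 + 4:30 = 21:53 on Aug 21.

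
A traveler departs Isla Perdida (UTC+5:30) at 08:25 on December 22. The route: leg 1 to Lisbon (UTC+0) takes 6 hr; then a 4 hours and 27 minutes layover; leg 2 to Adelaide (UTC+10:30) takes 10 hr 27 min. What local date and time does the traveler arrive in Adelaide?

Convert departure to UTC: 08:25 − 5:30 = 02:55 UTC on Dec 22.
Add 6 hours leg 1 → 08:55 UTC.
Add 4 hours and 27 minutes layover in Lisbon → 13:22 UTC.
Add 10 hours 27 minutes leg 2 → 23:49 UTC.
Adelaide is UTC+10:30, so local arrival = 23:49 + 10:30 = 10:19 on Dec 23.

10:19 on Dec 23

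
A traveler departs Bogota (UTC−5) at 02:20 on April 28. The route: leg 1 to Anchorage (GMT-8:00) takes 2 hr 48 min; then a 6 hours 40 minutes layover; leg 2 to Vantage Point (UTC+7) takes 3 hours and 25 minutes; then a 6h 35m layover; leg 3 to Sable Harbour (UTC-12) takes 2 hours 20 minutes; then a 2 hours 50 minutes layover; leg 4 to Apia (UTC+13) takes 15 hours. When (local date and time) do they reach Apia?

Convert departure to UTC: 02:20 + 5:00 = 07:20 UTC on Apr 28.
Add 2 hours 48 minutes leg 1 → 10:08 UTC.
Add 6 hours and 40 minutes layover in Anchorage → 16:48 UTC.
Add 3 hours 25 minutes leg 2 → 20:13 UTC.
Add 6 hours 35 minutes layover in Vantage Point → 02:48 UTC (Apr 29).
Add 2 hours 20 minutes leg 3 → 05:08 UTC.
Add 2 hours and 50 minutes layover in Sable Harbour → 07:58 UTC.
Add 15 hours leg 4 → 22:58 UTC.
Apia is UTC+13:00, so local arrival = 22:58 + 13:00 = 11:58 on Apr 30.

11:58 on April 30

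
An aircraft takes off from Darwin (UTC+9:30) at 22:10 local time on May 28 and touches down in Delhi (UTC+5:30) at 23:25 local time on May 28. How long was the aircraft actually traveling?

5 hours 15 minutes

Delhi is 4:00 behind Darwin.
Clock-face elapsed time (ignoring zones) is 1 hour 15 minutes.
Actual elapsed = 1 hour 15 minutes + 4:00 = 5 hours 15 minutes.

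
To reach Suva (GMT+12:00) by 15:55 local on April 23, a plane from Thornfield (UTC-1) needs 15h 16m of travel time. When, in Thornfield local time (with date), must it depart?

Target arrival in UTC: 15:55 − 12:00 = 03:55 on Apr 23.
Subtract 15 hours and 16 minutes → departure 12:39 UTC on Apr 22.
Thornfield is UTC−1:00: 12:39 − 1:00 = 11:39 on Apr 22.

11:39 on April 22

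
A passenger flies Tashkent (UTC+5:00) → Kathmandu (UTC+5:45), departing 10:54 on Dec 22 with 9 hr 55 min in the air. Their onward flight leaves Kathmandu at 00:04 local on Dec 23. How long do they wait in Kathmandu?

2 hours 30 minutes

Convert departure to UTC: 10:54 − 5:00 = 05:54 UTC on Dec 22.
Add 9 hours and 55 minutes flight time → 15:49 UTC.
Kathmandu is UTC+5:45, so local arrival = 15:49 + 5:45 = 21:34 on Dec 22.
Layover = 00:04 − 21:34 (+1 day) = 2 hours 30 minutes.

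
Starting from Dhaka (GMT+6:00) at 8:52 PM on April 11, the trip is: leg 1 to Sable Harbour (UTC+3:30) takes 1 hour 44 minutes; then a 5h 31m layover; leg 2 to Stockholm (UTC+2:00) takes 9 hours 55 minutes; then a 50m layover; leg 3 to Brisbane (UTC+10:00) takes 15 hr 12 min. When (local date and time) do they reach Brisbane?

10:04 AM on Apr 13

Convert departure to UTC: 8:52 PM − 6:00 = 2:52 PM UTC on Apr 11.
Add 1 hour and 44 minutes leg 1 → 4:36 PM UTC.
Add 5 hours 31 minutes layover in Sable Harbour → 10:07 PM UTC.
Add 9 hours 55 minutes leg 2 → 8:02 AM UTC (Apr 12).
Add 50 minutes layover in Stockholm → 8:52 AM UTC.
Add 15 hours and 12 minutes leg 3 → 12:04 AM UTC (Apr 13).
Brisbane is UTC+10:00, so local arrival = 12:04 AM + 10:00 = 10:04 AM on Apr 13.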